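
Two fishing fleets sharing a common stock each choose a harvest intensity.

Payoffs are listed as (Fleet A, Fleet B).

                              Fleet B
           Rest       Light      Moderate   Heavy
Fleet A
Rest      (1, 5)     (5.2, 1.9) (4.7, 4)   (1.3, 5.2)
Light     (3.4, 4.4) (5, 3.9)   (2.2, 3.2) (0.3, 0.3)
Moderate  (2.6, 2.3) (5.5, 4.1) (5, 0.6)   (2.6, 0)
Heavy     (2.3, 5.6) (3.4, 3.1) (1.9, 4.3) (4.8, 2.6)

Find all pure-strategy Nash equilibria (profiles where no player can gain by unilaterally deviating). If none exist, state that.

Check each profile: it is a Nash equilibrium iff no player can strictly gain by switching unilaterally.
(Rest, Rest): Fleet A can switch to Light (1 → 3.4). Not NE.
(Rest, Light): Fleet A can switch to Moderate (5.2 → 5.5). Not NE.
(Rest, Moderate): Fleet A can switch to Moderate (4.7 → 5). Not NE.
(Rest, Heavy): Fleet A can switch to Moderate (1.3 → 2.6). Not NE.
(Light, Rest): Fleet A gets 3.4, best alternative 2.6; Fleet B gets 4.4, best alternative 3.9. No profitable deviation — NE.
(Light, Light): Fleet A can switch to Rest (5 → 5.2). Not NE.
(Light, Moderate): Fleet A can switch to Rest (2.2 → 4.7). Not NE.
(Moderate, Light): Fleet A gets 5.5, best alternative 5.2; Fleet B gets 4.1, best alternative 2.3. No profitable deviation — NE.
(The remaining 8 profiles each have a profitable deviation by the same check.)

Pure-strategy Nash equilibria: (Light, Rest), (Moderate, Light)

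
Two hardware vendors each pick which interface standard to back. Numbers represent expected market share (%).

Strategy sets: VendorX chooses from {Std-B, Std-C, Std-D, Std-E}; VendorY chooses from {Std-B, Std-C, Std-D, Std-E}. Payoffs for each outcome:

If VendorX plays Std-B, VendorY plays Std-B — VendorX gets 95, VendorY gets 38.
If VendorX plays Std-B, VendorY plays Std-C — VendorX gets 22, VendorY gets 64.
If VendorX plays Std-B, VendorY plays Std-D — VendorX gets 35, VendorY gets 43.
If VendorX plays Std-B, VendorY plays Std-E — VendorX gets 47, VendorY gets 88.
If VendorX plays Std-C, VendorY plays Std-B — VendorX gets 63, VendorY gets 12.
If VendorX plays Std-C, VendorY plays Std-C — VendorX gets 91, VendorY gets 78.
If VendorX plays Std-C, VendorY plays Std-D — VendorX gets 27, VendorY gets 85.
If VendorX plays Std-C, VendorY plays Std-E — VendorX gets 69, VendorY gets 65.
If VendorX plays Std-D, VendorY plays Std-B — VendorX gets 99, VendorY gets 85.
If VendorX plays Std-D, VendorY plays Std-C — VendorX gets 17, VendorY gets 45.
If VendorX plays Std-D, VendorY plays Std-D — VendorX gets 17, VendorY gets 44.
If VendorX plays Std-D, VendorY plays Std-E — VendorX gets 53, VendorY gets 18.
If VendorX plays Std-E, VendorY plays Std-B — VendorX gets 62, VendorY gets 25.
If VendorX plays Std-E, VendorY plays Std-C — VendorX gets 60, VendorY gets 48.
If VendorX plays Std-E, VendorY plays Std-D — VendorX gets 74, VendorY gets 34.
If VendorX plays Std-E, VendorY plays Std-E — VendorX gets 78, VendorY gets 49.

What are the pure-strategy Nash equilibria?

Pure-strategy Nash equilibria: (Std-D, Std-B), (Std-E, Std-E)

VendorX against Std-B: payoffs 95, 63, 99, 62 → best response Std-D.
VendorX against Std-C: payoffs 22, 91, 17, 60 → best response Std-C.
VendorX against Std-D: payoffs 35, 27, 17, 74 → best response Std-E.
VendorX against Std-E: payoffs 47, 69, 53, 78 → best response Std-E.
VendorY against Std-B: payoffs 38, 64, 43, 88 → best response Std-E.
VendorY against Std-C: payoffs 12, 78, 85, 65 → best response Std-D.
VendorY against Std-D: payoffs 85, 45, 44, 18 → best response Std-B.
VendorY against Std-E: payoffs 25, 48, 34, 49 → best response Std-E.
Mutual best responses: (Std-D, Std-B); (Std-E, Std-E).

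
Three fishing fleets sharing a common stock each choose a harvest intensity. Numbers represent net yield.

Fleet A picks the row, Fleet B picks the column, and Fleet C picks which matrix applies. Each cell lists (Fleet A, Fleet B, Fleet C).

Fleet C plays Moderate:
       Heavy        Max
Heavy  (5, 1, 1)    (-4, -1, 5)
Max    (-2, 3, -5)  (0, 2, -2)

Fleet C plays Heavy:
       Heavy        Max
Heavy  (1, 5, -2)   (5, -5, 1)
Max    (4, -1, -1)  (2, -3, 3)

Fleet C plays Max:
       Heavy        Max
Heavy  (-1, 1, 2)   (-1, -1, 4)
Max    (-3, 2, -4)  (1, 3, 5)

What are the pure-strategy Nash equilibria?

For each player, find the best response to each opponent profile; mutual best responses are the pure NE.
Fleet A against (Heavy, Moderate): payoffs 5, -2 → best response Heavy.
Fleet A against (Heavy, Heavy): payoffs 1, 4 → best response Max.
Fleet A against (Heavy, Max): payoffs -1, -3 → best response Heavy.
Fleet A against (Max, Moderate): payoffs -4, 0 → best response Max.
Fleet A against (Max, Heavy): payoffs 5, 2 → best response Heavy.
Fleet A against (Max, Max): payoffs -1, 1 → best response Max.
Fleet B against (Heavy, Moderate): payoffs 1, -1 → best response Heavy.
Fleet B against (Heavy, Heavy): payoffs 5, -5 → best response Heavy.
Fleet B against (Heavy, Max): payoffs 1, -1 → best response Heavy.
Fleet B against (Max, Moderate): payoffs 3, 2 → best response Heavy.
Fleet B against (Max, Heavy): payoffs -1, -3 → best response Heavy.
Fleet B against (Max, Max): payoffs 2, 3 → best response Max.
Fleet C against (Heavy, Heavy): payoffs 1, -2, 2 → best response Max.
Fleet C against (Heavy, Max): payoffs 5, 1, 4 → best response Moderate.
Fleet C against (Max, Heavy): payoffs -5, -1, -4 → best response Heavy.
Fleet C against (Max, Max): payoffs -2, 3, 5 → best response Max.
Mutual best responses: (Heavy, Heavy, Max); (Max, Heavy, Heavy); (Max, Max, Max).

(Heavy, Heavy, Max), (Max, Heavy, Heavy), (Max, Max, Max)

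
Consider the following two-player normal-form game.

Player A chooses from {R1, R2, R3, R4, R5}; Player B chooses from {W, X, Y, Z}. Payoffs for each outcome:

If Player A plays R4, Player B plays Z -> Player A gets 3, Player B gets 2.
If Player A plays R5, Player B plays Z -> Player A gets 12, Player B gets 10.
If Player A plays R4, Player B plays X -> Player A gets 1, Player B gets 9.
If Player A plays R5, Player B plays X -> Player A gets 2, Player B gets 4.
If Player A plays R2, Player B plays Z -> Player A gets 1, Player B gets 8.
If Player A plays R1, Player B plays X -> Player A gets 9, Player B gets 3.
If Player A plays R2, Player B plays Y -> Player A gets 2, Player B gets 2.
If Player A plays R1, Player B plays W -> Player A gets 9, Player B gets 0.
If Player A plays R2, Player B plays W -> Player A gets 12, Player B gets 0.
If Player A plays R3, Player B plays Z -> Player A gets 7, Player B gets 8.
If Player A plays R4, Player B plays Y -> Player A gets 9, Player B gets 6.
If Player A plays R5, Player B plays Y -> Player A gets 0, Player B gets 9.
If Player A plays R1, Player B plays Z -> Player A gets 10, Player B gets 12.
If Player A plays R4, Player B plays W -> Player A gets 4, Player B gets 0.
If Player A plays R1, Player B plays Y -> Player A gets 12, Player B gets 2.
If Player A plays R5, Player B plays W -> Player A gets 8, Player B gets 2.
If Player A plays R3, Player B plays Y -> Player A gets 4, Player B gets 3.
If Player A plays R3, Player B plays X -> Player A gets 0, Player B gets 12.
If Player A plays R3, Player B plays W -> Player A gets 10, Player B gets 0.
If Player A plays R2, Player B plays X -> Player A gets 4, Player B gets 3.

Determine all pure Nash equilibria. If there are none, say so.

Pure NE: (R5, Z)

(R1, W): Player A can switch to R2 (9 → 12). Not NE.
(R1, X): Player B can switch to Z (3 → 12). Not NE.
(R1, Y): Player B can switch to X (2 → 3). Not NE.
(R1, Z): Player A can switch to R5 (10 → 12). Not NE.
(R2, W): Player B can switch to X (0 → 3). Not NE.
(R2, X): Player A can switch to R1 (4 → 9). Not NE.
(R2, Y): Player A can switch to R1 (2 → 12). Not NE.
(R2, Z): Player A can switch to R1 (1 → 10). Not NE.
(R3, W): Player A can switch to R2 (10 → 12). Not NE.
(R3, X): Player A can switch to R1 (0 → 9). Not NE.
(R5, Z): Player A gets 12, best alternative 10; Player B gets 10, best alternative 9. No profitable deviation — NE.
(The remaining 9 profiles each have a profitable deviation by the same check.)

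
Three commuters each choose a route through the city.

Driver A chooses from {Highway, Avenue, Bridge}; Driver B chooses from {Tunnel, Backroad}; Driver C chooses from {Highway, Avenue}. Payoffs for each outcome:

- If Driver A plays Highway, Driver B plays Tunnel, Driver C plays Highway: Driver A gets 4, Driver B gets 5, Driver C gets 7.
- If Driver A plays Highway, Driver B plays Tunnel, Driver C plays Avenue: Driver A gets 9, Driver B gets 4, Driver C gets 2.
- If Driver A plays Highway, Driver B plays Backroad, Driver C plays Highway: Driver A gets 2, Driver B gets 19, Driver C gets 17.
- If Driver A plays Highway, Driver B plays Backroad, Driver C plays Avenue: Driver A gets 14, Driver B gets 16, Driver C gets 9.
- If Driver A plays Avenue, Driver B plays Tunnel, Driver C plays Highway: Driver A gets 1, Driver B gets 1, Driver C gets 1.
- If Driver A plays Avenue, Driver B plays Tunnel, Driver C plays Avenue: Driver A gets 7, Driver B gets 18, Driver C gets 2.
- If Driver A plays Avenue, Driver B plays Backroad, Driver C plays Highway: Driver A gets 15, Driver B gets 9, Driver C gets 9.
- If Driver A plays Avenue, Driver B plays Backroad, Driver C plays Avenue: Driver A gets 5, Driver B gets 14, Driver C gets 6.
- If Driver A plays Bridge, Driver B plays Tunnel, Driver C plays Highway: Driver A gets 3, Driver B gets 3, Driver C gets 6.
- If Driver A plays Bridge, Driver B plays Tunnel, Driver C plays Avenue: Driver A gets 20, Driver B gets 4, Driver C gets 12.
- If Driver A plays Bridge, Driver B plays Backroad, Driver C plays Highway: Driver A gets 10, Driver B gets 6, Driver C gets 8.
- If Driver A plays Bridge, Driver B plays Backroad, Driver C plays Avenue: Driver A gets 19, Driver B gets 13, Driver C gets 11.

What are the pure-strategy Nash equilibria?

(Highway, Tunnel, Highway): Driver B can switch to Backroad (5 → 19). Not NE.
(Highway, Tunnel, Avenue): Driver A can switch to Bridge (9 → 20). Not NE.
(Highway, Backroad, Highway): Driver A can switch to Avenue (2 → 15). Not NE.
(Highway, Backroad, Avenue): Driver A can switch to Bridge (14 → 19). Not NE.
(Avenue, Tunnel, Highway): Driver A can switch to Highway (1 → 4). Not NE.
(Avenue, Tunnel, Avenue): Driver A can switch to Highway (7 → 9). Not NE.
(Avenue, Backroad, Highway): Driver A gets 15, best alternative 10; Driver B gets 9, best alternative 1; Driver C gets 9, best alternative 6. No profitable deviation — NE.
(Avenue, Backroad, Avenue): Driver A can switch to Highway (5 → 14). Not NE.
(Bridge, Tunnel, Highway): Driver A can switch to Highway (3 → 4). Not NE.
(Bridge, Tunnel, Avenue): Driver B can switch to Backroad (4 → 13). Not NE.
(Bridge, Backroad, Highway): Driver A can switch to Avenue (10 → 15). Not NE.
(Bridge, Backroad, Avenue): Driver A gets 19, best alternative 14; Driver B gets 13, best alternative 4; Driver C gets 11, best alternative 8. No profitable deviation — NE.

Pure-strategy Nash equilibria: (Avenue, Backroad, Highway); (Bridge, Backroad, Avenue)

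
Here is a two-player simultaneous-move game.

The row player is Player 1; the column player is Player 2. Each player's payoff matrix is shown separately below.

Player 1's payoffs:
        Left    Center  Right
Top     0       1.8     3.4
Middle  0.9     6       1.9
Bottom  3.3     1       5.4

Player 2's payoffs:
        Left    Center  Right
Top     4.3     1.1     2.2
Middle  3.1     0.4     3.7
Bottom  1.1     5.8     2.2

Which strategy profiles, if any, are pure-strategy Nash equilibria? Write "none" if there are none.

No pure-strategy Nash equilibrium.

Player 1 against Left: payoffs 0, 0.9, 3.3 → best response Bottom.
Player 1 against Center: payoffs 1.8, 6, 1 → best response Middle.
Player 1 against Right: payoffs 3.4, 1.9, 5.4 → best response Bottom.
Player 2 against Top: payoffs 4.3, 1.1, 2.2 → best response Left.
Player 2 against Middle: payoffs 3.1, 0.4, 3.7 → best response Right.
Player 2 against Bottom: payoffs 1.1, 5.8, 2.2 → best response Center.
No profile is a mutual best response for all players.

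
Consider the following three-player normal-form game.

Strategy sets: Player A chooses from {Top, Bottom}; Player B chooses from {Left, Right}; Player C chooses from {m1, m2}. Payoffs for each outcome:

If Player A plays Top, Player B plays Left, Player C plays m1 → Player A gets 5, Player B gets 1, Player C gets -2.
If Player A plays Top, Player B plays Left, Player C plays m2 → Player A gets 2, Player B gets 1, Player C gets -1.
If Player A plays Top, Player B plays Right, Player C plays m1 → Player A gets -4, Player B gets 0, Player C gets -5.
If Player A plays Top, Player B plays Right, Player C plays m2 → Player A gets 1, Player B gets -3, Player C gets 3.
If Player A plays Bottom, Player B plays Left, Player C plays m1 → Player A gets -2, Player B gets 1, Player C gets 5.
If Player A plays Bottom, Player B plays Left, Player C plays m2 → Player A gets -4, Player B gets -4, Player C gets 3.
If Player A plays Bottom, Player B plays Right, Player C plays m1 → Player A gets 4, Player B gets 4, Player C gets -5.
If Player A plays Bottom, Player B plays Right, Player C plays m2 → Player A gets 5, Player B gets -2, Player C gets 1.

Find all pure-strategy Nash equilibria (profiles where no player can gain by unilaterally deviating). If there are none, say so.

The pure Nash equilibria are (Top, Left, m2), (Bottom, Right, m2).

(Top, Left, m1): Player C can switch to m2 (-2 → -1). Not NE.
(Top, Left, m2): Player A gets 2, best alternative -4; Player B gets 1, best alternative -3; Player C gets -1, best alternative -2. No profitable deviation — NE.
(Top, Right, m1): Player A can switch to Bottom (-4 → 4). Not NE.
(Top, Right, m2): Player A can switch to Bottom (1 → 5). Not NE.
(Bottom, Left, m1): Player A can switch to Top (-2 → 5). Not NE.
(Bottom, Left, m2): Player A can switch to Top (-4 → 2). Not NE.
(Bottom, Right, m1): Player C can switch to m2 (-5 → 1). Not NE.
(Bottom, Right, m2): Player A gets 5, best alternative 1; Player B gets -2, best alternative -4; Player C gets 1, best alternative -5. No profitable deviation — NE.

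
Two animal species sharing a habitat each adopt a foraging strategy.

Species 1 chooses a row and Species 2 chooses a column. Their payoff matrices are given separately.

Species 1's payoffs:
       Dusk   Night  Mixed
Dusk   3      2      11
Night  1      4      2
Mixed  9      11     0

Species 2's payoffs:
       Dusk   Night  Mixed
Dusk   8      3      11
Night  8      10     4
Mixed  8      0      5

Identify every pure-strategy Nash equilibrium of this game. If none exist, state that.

Pure-strategy Nash equilibria: (Dusk, Mixed), (Mixed, Dusk)

Species 1 against Dusk: payoffs 3, 1, 9 → best response Mixed.
Species 1 against Night: payoffs 2, 4, 11 → best response Mixed.
Species 1 against Mixed: payoffs 11, 2, 0 → best response Dusk.
Species 2 against Dusk: payoffs 8, 3, 11 → best response Mixed.
Species 2 against Night: payoffs 8, 10, 4 → best response Night.
Species 2 against Mixed: payoffs 8, 0, 5 → best response Dusk.
Mutual best responses: (Dusk, Mixed); (Mixed, Dusk).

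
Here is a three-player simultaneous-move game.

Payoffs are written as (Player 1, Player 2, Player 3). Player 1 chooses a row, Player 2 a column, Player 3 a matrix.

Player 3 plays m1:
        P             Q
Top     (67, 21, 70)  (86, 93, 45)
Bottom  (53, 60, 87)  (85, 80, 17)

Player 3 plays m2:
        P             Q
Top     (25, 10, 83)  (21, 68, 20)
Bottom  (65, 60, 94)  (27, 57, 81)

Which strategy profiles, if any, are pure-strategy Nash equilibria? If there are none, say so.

(Top, Q, m1) and (Bottom, P, m2)

Mark each player's best response to every combination of opponents' strategies; a profile where every player is best-responding is a pure Nash equilibrium.
Player 1 against (P, m1): payoffs 67, 53 → best response Top.
Player 1 against (P, m2): payoffs 25, 65 → best response Bottom.
Player 1 against (Q, m1): payoffs 86, 85 → best response Top.
Player 1 against (Q, m2): payoffs 21, 27 → best response Bottom.
Player 2 against (Top, m1): payoffs 21, 93 → best response Q.
Player 2 against (Top, m2): payoffs 10, 68 → best response Q.
Player 2 against (Bottom, m1): payoffs 60, 80 → best response Q.
Player 2 against (Bottom, m2): payoffs 60, 57 → best response P.
Player 3 against (Top, P): payoffs 70, 83 → best response m2.
Player 3 against (Top, Q): payoffs 45, 20 → best response m1.
Player 3 against (Bottom, P): payoffs 87, 94 → best response m2.
Player 3 against (Bottom, Q): payoffs 17, 81 → best response m2.
Mutual best responses: (Top, Q, m1); (Bottom, P, m2).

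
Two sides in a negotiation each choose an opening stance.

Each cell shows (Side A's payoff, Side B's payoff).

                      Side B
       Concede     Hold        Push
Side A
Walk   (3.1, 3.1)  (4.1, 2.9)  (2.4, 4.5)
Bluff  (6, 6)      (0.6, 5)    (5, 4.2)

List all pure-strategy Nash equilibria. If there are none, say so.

Check each profile: it is a Nash equilibrium iff no player can strictly gain by switching unilaterally.
(Walk, Concede): Side A can switch to Bluff (3.1 → 6). Not NE.
(Walk, Hold): Side B can switch to Concede (2.9 → 3.1). Not NE.
(Walk, Push): Side A can switch to Bluff (2.4 → 5). Not NE.
(Bluff, Concede): Side A gets 6, best alternative 3.1; Side B gets 6, best alternative 5. No profitable deviation — NE.
(Bluff, Hold): Side A can switch to Walk (0.6 → 4.1). Not NE.
(Bluff, Push): Side B can switch to Concede (4.2 → 6). Not NE.

The unique pure-strategy Nash equilibrium is (Bluff, Concede).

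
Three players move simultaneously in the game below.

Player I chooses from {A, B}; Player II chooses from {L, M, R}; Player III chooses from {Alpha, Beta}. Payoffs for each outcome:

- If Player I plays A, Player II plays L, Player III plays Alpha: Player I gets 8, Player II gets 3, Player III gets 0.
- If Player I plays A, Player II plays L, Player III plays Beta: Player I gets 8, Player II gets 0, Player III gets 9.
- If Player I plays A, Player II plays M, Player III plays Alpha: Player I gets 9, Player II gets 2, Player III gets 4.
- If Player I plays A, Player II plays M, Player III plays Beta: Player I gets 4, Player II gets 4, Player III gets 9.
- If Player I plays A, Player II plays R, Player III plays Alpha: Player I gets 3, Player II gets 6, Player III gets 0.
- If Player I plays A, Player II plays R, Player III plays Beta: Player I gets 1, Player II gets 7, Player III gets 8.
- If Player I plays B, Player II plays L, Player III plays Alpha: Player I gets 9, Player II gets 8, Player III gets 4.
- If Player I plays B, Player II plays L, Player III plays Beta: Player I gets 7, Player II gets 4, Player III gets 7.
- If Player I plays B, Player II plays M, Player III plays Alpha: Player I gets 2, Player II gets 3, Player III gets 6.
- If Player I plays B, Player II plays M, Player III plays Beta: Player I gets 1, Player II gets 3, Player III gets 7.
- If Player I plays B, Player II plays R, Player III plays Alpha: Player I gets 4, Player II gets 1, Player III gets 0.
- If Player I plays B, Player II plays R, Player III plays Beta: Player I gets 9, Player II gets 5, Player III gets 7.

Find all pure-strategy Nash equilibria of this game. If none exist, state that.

Player I against (L, Alpha): payoffs 8, 9 → best response B.
Player I against (L, Beta): payoffs 8, 7 → best response A.
Player I against (M, Alpha): payoffs 9, 2 → best response A.
Player I against (M, Beta): payoffs 4, 1 → best response A.
Player I against (R, Alpha): payoffs 3, 4 → best response B.
Player I against (R, Beta): payoffs 1, 9 → best response B.
Player II against (A, Alpha): payoffs 3, 2, 6 → best response R.
Player II against (A, Beta): payoffs 0, 4, 7 → best response R.
Player II against (B, Alpha): payoffs 8, 3, 1 → best response L.
Player II against (B, Beta): payoffs 4, 3, 5 → best response R.
Player III against (A, L): payoffs 0, 9 → best response Beta.
Player III against (A, M): payoffs 4, 9 → best response Beta.
Player III against (A, R): payoffs 0, 8 → best response Beta.
Player III against (B, L): payoffs 4, 7 → best response Beta.
Player III against (B, M): payoffs 6, 7 → best response Beta.
Player III against (B, R): payoffs 0, 7 → best response Beta.
Mutual best responses: (B, R, Beta).

Pure NE: (B, R, Beta)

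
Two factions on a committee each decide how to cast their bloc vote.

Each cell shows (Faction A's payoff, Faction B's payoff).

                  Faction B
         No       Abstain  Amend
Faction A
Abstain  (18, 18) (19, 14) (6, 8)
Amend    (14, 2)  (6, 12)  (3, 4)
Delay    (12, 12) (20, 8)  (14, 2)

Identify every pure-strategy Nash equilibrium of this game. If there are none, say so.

Pure NE: (Abstain, No)

Faction A against No: payoffs 18, 14, 12 → best response Abstain.
Faction A against Abstain: payoffs 19, 6, 20 → best response Delay.
Faction A against Amend: payoffs 6, 3, 14 → best response Delay.
Faction B against Abstain: payoffs 18, 14, 8 → best response No.
Faction B against Amend: payoffs 2, 12, 4 → best response Abstain.
Faction B against Delay: payoffs 12, 8, 2 → best response No.
Mutual best responses: (Abstain, No).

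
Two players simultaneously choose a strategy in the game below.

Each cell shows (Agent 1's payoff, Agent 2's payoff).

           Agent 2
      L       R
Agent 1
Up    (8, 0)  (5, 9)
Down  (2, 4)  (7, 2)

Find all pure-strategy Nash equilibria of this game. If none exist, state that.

Agent 1 against L: payoffs 8, 2 → best response Up.
Agent 1 against R: payoffs 5, 7 → best response Down.
Agent 2 against Up: payoffs 0, 9 → best response R.
Agent 2 against Down: payoffs 4, 2 → best response L.
No profile is a mutual best response for all players.

No pure-strategy Nash equilibrium.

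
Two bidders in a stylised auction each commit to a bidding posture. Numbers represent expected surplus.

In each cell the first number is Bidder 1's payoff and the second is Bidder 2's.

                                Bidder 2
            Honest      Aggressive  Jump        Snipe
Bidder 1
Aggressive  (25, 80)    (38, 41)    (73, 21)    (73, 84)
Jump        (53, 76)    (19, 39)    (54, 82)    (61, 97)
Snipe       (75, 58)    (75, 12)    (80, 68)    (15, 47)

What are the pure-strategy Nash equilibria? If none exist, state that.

(Aggressive, Snipe); (Snipe, Jump)

Bidder 1 against Honest: payoffs 25, 53, 75 → best response Snipe.
Bidder 1 against Aggressive: payoffs 38, 19, 75 → best response Snipe.
Bidder 1 against Jump: payoffs 73, 54, 80 → best response Snipe.
Bidder 1 against Snipe: payoffs 73, 61, 15 → best response Aggressive.
Bidder 2 against Aggressive: payoffs 80, 41, 21, 84 → best response Snipe.
Bidder 2 against Jump: payoffs 76, 39, 82, 97 → best response Snipe.
Bidder 2 against Snipe: payoffs 58, 12, 68, 47 → best response Jump.
Mutual best responses: (Aggressive, Snipe); (Snipe, Jump).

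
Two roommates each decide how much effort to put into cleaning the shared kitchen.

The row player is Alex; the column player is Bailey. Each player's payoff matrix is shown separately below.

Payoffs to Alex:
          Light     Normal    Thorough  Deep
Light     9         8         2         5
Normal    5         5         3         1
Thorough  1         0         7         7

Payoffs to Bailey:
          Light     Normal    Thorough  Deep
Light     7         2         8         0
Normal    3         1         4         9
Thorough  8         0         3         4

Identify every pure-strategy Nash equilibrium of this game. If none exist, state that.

There is no pure-strategy Nash equilibrium.

Mark each player's best response to every combination of opponents' strategies; a profile where every player is best-responding is a pure Nash equilibrium.
Alex against Light: payoffs 9, 5, 1 → best response Light.
Alex against Normal: payoffs 8, 5, 0 → best response Light.
Alex against Thorough: payoffs 2, 3, 7 → best response Thorough.
Alex against Deep: payoffs 5, 1, 7 → best response Thorough.
Bailey against Light: payoffs 7, 2, 8, 0 → best response Thorough.
Bailey against Normal: payoffs 3, 1, 4, 9 → best response Deep.
Bailey against Thorough: payoffs 8, 0, 3, 4 → best response Light.
No profile is a mutual best response for all players.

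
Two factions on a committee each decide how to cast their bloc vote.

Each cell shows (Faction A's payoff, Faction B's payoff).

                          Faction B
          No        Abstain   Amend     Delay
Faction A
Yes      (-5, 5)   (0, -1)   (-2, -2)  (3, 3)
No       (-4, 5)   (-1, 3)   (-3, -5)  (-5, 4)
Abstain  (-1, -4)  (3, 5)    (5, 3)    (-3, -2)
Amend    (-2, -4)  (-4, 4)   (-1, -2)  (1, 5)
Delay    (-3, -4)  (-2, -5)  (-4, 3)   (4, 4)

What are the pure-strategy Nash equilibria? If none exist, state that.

Pure-strategy Nash equilibria: (Abstain, Abstain) and (Delay, Delay)

Faction A against No: payoffs -5, -4, -1, -2, -3 → best response Abstain.
Faction A against Abstain: payoffs 0, -1, 3, -4, -2 → best response Abstain.
Faction A against Amend: payoffs -2, -3, 5, -1, -4 → best response Abstain.
Faction A against Delay: payoffs 3, -5, -3, 1, 4 → best response Delay.
Faction B against Yes: payoffs 5, -1, -2, 3 → best response No.
Faction B against No: payoffs 5, 3, -5, 4 → best response No.
Faction B against Abstain: payoffs -4, 5, 3, -2 → best response Abstain.
Faction B against Amend: payoffs -4, 4, -2, 5 → best response Delay.
Faction B against Delay: payoffs -4, -5, 3, 4 → best response Delay.
Mutual best responses: (Abstain, Abstain); (Delay, Delay).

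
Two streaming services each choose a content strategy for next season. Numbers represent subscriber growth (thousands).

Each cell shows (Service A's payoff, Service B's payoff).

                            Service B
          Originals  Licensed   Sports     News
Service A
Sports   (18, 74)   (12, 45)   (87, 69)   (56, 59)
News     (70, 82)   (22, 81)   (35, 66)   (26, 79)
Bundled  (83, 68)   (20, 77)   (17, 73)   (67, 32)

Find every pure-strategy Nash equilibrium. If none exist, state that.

There is no pure-strategy Nash equilibrium.

For each strategy profile, look for a profitable unilateral deviation.
(Sports, Originals): Service A can switch to News (18 → 70). Not NE.
(Sports, Licensed): Service A can switch to News (12 → 22). Not NE.
(Sports, Sports): Service B can switch to Originals (69 → 74). Not NE.
(Sports, News): Service A can switch to Bundled (56 → 67). Not NE.
(News, Originals): Service A can switch to Bundled (70 → 83). Not NE.
(News, Licensed): Service B can switch to Originals (81 → 82). Not NE.
(News, Sports): Service A can switch to Sports (35 → 87). Not NE.
(News, News): Service A can switch to Sports (26 → 56). Not NE.
(Bundled, Originals): Service B can switch to Licensed (68 → 77). Not NE.
(Bundled, Licensed): Service A can switch to News (20 → 22). Not NE.
(The remaining 2 profiles each have a profitable deviation by the same check.)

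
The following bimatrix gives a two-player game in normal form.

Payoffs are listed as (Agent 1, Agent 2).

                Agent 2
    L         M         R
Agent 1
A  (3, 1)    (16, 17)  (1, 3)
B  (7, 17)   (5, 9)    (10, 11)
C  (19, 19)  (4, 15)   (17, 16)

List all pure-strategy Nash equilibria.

Mark each player's best response to every combination of opponents' strategies; a profile where every player is best-responding is a pure Nash equilibrium.
Agent 1 against L: payoffs 3, 7, 19 → best response C.
Agent 1 against M: payoffs 16, 5, 4 → best response A.
Agent 1 against R: payoffs 1, 10, 17 → best response C.
Agent 2 against A: payoffs 1, 17, 3 → best response M.
Agent 2 against B: payoffs 17, 9, 11 → best response L.
Agent 2 against C: payoffs 19, 15, 16 → best response L.
Mutual best responses: (A, M); (C, L).

(A, M), (C, L)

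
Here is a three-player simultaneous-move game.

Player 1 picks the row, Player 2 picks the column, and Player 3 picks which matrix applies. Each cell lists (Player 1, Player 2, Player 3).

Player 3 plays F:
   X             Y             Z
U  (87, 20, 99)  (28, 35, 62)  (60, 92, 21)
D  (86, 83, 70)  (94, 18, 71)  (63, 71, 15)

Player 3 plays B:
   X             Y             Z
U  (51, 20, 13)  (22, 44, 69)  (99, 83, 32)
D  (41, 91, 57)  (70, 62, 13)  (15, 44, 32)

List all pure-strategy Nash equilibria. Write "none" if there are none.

(U, Z, B)

Check each profile: it is a Nash equilibrium iff no player can strictly gain by switching unilaterally.
(U, X, F): Player 2 can switch to Y (20 → 35). Not NE.
(U, X, B): Player 2 can switch to Y (20 → 44). Not NE.
(U, Y, F): Player 1 can switch to D (28 → 94). Not NE.
(U, Y, B): Player 1 can switch to D (22 → 70). Not NE.
(U, Z, F): Player 1 can switch to D (60 → 63). Not NE.
(U, Z, B): Player 1 gets 99, best alternative 15; Player 2 gets 83, best alternative 44; Player 3 gets 32, best alternative 21. No profitable deviation — NE.
(D, X, F): Player 1 can switch to U (86 → 87). Not NE.
(D, X, B): Player 1 can switch to U (41 → 51). Not NE.
(D, Y, F): Player 2 can switch to X (18 → 83). Not NE.
(D, Y, B): Player 2 can switch to X (62 → 91). Not NE.
(D, Z, F): Player 2 can switch to X (71 → 83). Not NE.
(D, Z, B): Player 1 can switch to U (15 → 99). Not NE.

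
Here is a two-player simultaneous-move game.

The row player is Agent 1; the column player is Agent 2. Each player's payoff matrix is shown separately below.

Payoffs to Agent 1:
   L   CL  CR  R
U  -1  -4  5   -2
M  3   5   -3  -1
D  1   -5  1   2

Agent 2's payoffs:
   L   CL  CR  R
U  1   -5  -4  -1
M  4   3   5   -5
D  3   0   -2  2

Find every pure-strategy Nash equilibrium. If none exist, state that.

No pure-strategy Nash equilibrium.

(U, L): Agent 1 can switch to M (-1 → 3). Not NE.
(U, CL): Agent 1 can switch to M (-4 → 5). Not NE.
(U, CR): Agent 2 can switch to L (-4 → 1). Not NE.
(U, R): Agent 1 can switch to M (-2 → -1). Not NE.
(M, L): Agent 2 can switch to CR (4 → 5). Not NE.
(M, CL): Agent 2 can switch to L (3 → 4). Not NE.
(M, CR): Agent 1 can switch to U (-3 → 5). Not NE.
(M, R): Agent 1 can switch to D (-1 → 2). Not NE.
(The remaining 4 profiles each have a profitable deviation by the same check.)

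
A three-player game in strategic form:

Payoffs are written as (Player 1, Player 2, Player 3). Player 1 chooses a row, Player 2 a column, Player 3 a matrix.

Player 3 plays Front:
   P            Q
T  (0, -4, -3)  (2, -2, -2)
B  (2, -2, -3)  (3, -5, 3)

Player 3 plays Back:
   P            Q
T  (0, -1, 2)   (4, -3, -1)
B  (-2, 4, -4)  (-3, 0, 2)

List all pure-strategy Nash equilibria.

(T, P, Front): Player 1 can switch to B (0 → 2). Not NE.
(T, P, Back): Player 1 gets 0, best alternative -2; Player 2 gets -1, best alternative -3; Player 3 gets 2, best alternative -3. No profitable deviation — NE.
(T, Q, Front): Player 1 can switch to B (2 → 3). Not NE.
(T, Q, Back): Player 2 can switch to P (-3 → -1). Not NE.
(B, P, Front): Player 1 gets 2, best alternative 0; Player 2 gets -2, best alternative -5; Player 3 gets -3, best alternative -4. No profitable deviation — NE.
(B, P, Back): Player 1 can switch to T (-2 → 0). Not NE.
(B, Q, Front): Player 2 can switch to P (-5 → -2). Not NE.
(B, Q, Back): Player 1 can switch to T (-3 → 4). Not NE.

The pure Nash equilibria are (T, P, Back) and (B, P, Front).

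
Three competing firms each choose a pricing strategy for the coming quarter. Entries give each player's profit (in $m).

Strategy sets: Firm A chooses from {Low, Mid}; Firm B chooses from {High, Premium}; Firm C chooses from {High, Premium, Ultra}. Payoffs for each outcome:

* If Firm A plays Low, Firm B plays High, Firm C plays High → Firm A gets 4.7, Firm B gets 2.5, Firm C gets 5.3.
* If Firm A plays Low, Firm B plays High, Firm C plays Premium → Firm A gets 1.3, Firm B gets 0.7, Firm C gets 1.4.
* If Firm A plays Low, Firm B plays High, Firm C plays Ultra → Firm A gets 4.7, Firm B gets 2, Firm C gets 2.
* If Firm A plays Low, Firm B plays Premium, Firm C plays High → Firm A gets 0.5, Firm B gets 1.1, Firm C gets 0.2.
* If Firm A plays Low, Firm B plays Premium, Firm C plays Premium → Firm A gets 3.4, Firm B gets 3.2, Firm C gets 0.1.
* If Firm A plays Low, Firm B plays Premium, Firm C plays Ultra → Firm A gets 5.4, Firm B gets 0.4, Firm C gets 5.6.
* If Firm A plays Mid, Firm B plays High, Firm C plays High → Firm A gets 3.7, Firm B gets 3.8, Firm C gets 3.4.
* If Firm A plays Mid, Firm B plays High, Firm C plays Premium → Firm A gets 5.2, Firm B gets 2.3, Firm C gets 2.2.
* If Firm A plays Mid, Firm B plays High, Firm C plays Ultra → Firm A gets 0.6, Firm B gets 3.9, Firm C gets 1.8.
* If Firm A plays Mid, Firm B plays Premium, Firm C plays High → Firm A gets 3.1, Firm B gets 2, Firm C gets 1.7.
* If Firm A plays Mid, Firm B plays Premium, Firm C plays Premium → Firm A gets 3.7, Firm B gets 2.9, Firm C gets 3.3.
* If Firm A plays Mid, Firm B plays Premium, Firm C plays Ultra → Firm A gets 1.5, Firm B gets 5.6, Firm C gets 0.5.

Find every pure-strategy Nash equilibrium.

Firm A against (High, High): payoffs 4.7, 3.7 → best response Low.
Firm A against (High, Premium): payoffs 1.3, 5.2 → best response Mid.
Firm A against (High, Ultra): payoffs 4.7, 0.6 → best response Low.
Firm A against (Premium, High): payoffs 0.5, 3.1 → best response Mid.
Firm A against (Premium, Premium): payoffs 3.4, 3.7 → best response Mid.
Firm A against (Premium, Ultra): payoffs 5.4, 1.5 → best response Low.
Firm B against (Low, High): payoffs 2.5, 1.1 → best response High.
Firm B against (Low, Premium): payoffs 0.7, 3.2 → best response Premium.
Firm B against (Low, Ultra): payoffs 2, 0.4 → best response High.
Firm B against (Mid, High): payoffs 3.8, 2 → best response High.
Firm B against (Mid, Premium): payoffs 2.3, 2.9 → best response Premium.
Firm B against (Mid, Ultra): payoffs 3.9, 5.6 → best response Premium.
Firm C against (Low, High): payoffs 5.3, 1.4, 2 → best response High.
Firm C against (Low, Premium): payoffs 0.2, 0.1, 5.6 → best response Ultra.
Firm C against (Mid, High): payoffs 3.4, 2.2, 1.8 → best response High.
Firm C against (Mid, Premium): payoffs 1.7, 3.3, 0.5 → best response Premium.
Mutual best responses: (Low, High, High); (Mid, Premium, Premium).

The pure Nash equilibria are (Low, High, High) and (Mid, Premium, Premium).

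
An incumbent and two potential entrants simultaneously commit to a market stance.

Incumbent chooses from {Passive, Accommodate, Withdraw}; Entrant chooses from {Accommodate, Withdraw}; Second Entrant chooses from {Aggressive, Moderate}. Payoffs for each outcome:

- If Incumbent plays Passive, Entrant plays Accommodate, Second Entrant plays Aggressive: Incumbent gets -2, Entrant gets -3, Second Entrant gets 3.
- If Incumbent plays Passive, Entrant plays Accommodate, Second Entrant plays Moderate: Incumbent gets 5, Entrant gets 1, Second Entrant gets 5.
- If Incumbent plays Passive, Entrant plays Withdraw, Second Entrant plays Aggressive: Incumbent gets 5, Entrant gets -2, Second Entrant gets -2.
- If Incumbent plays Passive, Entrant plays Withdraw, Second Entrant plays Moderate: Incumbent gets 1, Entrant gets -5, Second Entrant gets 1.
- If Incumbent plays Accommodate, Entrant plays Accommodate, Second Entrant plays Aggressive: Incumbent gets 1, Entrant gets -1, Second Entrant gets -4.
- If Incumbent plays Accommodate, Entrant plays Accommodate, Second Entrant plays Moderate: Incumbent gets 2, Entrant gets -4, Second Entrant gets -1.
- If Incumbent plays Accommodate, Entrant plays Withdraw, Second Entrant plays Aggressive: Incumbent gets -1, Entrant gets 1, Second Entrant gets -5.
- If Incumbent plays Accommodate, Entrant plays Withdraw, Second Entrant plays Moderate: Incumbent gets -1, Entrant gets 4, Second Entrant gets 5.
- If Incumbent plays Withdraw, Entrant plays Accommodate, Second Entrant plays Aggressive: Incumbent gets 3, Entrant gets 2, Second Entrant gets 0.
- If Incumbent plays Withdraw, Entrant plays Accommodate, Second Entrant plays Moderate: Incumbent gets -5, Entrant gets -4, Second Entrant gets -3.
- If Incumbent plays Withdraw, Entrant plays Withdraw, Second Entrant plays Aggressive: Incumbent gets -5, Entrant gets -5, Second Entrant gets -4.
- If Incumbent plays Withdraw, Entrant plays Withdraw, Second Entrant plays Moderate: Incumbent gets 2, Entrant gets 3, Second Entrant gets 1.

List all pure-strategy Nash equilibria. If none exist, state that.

The pure Nash equilibria are (Passive, Accommodate, Moderate); (Withdraw, Accommodate, Aggressive); (Withdraw, Withdraw, Moderate).

For each player, find the best response to each opponent profile; mutual best responses are the pure NE.
Incumbent against (Accommodate, Aggressive): payoffs -2, 1, 3 → best response Withdraw.
Incumbent against (Accommodate, Moderate): payoffs 5, 2, -5 → best response Passive.
Incumbent against (Withdraw, Aggressive): payoffs 5, -1, -5 → best response Passive.
Incumbent against (Withdraw, Moderate): payoffs 1, -1, 2 → best response Withdraw.
Entrant against (Passive, Aggressive): payoffs -3, -2 → best response Withdraw.
Entrant against (Passive, Moderate): payoffs 1, -5 → best response Accommodate.
Entrant against (Accommodate, Aggressive): payoffs -1, 1 → best response Withdraw.
Entrant against (Accommodate, Moderate): payoffs -4, 4 → best response Withdraw.
Entrant against (Withdraw, Aggressive): payoffs 2, -5 → best response Accommodate.
Entrant against (Withdraw, Moderate): payoffs -4, 3 → best response Withdraw.
Second Entrant against (Passive, Accommodate): payoffs 3, 5 → best response Moderate.
Second Entrant against (Passive, Withdraw): payoffs -2, 1 → best response Moderate.
Second Entrant against (Accommodate, Accommodate): payoffs -4, -1 → best response Moderate.
Second Entrant against (Accommodate, Withdraw): payoffs -5, 5 → best response Moderate.
Second Entrant against (Withdraw, Accommodate): payoffs 0, -3 → best response Aggressive.
Second Entrant against (Withdraw, Withdraw): payoffs -4, 1 → best response Moderate.
Mutual best responses: (Passive, Accommodate, Moderate); (Withdraw, Accommodate, Aggressive); (Withdraw, Withdraw, Moderate).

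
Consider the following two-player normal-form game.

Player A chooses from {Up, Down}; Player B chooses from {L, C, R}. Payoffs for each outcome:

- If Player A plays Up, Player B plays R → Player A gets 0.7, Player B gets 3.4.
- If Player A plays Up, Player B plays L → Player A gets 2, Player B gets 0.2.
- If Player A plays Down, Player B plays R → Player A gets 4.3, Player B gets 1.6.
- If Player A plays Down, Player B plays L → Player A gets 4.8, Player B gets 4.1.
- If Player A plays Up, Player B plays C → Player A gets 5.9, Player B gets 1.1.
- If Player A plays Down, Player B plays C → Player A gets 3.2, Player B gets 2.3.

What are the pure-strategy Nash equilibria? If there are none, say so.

Player A against L: payoffs 2, 4.8 → best response Down.
Player A against C: payoffs 5.9, 3.2 → best response Up.
Player A against R: payoffs 0.7, 4.3 → best response Down.
Player B against Up: payoffs 0.2, 1.1, 3.4 → best response R.
Player B against Down: payoffs 4.1, 2.3, 1.6 → best response L.
Mutual best responses: (Down, L).

The unique pure-strategy Nash equilibrium is (Down, L).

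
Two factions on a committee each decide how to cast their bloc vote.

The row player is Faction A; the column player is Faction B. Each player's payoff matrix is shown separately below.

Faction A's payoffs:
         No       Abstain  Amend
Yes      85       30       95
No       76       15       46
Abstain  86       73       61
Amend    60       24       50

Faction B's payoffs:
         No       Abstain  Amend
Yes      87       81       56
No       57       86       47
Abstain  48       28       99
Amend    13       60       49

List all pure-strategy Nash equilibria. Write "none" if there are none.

none

(Yes, No): Faction A can switch to Abstain (85 → 86). Not NE.
(Yes, Abstain): Faction A can switch to Abstain (30 → 73). Not NE.
(Yes, Amend): Faction B can switch to No (56 → 87). Not NE.
(No, No): Faction A can switch to Yes (76 → 85). Not NE.
(No, Abstain): Faction A can switch to Yes (15 → 30). Not NE.
(No, Amend): Faction A can switch to Yes (46 → 95). Not NE.
(Abstain, No): Faction B can switch to Amend (48 → 99). Not NE.
(Abstain, Abstain): Faction B can switch to No (28 → 48). Not NE.
(Abstain, Amend): Faction A can switch to Yes (61 → 95). Not NE.
(Amend, No): Faction A can switch to Yes (60 → 85). Not NE.
(Amend, Abstain): Faction A can switch to Yes (24 → 30). Not NE.
(Amend, Amend): Faction A can switch to Yes (50 → 95). Not NE.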